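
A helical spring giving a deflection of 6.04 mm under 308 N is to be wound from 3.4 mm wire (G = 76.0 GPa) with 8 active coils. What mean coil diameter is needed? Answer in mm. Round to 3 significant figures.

Required rate k = F/δ = 308/6.04 = 50.993 N/mm
D = (Gd⁴/(8N_a·k))^(1/3) = (76.0×10³·3.4⁴/(8·8·50.993))^(1/3)
  = (3111.97)^(1/3) = 14.5997 mm

14.6 mm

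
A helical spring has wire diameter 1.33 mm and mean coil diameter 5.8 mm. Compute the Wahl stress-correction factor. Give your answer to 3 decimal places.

1.364

C = D/d = 5.8/1.33 = 4.3609
K_W = (4C−1)/(4C−4) + 0.615/C = 16.444/13.444 + 0.1410 = 1.3642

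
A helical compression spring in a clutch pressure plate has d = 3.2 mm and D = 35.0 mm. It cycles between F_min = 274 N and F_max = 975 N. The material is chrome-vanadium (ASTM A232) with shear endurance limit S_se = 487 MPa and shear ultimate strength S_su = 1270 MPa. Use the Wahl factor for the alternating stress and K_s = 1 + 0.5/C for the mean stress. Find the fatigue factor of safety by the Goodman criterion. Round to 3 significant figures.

0.277

C = D/d = 35.0/3.2 = 10.9375; K_W = (4C−1)/(4C−4)+0.615/C = 1.1317; K_s = 1+0.5/C = 1.0457
F_a = (F_max−F_min)/2 = 350.5 N; F_m = (F_max+F_min)/2 = 624.5 N
τ_a = K_W·8F_aD/(πd³) = 1.1317 × 953.34 = 1078.9 MPa
τ_m = K_s·8F_mD/(πd³) = 1.0457 × 1698.6 = 1776.2 MPa
Goodman: 1/n_f = τ_a/S_se + τ_m/S_su = 1078.9/487 + 1776.2/1270 = 2.21538 + 1.39862 = 3.614
n_f = 1/3.614 = 0.2767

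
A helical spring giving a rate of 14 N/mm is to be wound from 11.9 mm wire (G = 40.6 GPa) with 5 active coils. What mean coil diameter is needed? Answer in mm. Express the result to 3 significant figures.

113 mm

D = (Gd⁴/(8N_a·k))^(1/3) = (40.6×10³·11.9⁴/(8·5·14))^(1/3)
  = (1.45387e+06)^(1/3) = 113.2857 mm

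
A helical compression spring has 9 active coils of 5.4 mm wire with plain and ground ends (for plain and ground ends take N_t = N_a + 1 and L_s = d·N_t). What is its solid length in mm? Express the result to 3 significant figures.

plain and ground ends: N_t = N_a + 1 = 9 + 1 = 10
L_s = d·N_t = 5.4 × 10 = 54 mm

54.0 mm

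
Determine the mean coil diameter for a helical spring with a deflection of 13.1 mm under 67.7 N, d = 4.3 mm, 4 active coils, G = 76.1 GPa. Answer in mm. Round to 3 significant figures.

54.0 mm

Required rate k = F/δ = 67.7/13.1 = 5.1679 N/mm
D = (Gd⁴/(8N_a·k))^(1/3) = (76.1×10³·4.3⁴/(8·4·5.1679))^(1/3)
  = (157323)^(1/3) = 53.9838 mm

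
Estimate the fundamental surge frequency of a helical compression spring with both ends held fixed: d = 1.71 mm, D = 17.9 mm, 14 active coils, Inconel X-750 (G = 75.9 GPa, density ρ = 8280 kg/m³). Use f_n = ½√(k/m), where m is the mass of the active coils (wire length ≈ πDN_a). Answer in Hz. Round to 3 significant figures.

k = Gd⁴/(8D³N_a) = (75.9×10³)(1.71⁴)/(8·17.9³·14) = 1.0103 N/mm = 1010.3 N/m
Wire length L = πDN_a = π·17.9·14 = 787.28 mm
m = ρ·(πd²/4)·L = 8280 × 2.2966×10⁻⁶ m² × 0.78728 m = 0.014971 kg
f_n = ½√(k/m) = 0.5·√(1010.3/0.014971) = 0.5·√(67485) = 129.89 Hz

130 Hz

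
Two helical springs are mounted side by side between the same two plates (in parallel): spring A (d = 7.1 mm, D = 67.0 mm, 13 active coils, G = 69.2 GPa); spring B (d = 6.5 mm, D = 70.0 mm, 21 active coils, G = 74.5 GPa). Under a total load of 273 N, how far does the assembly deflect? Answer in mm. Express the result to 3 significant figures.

k_A = Gd⁴/(8D³N_a) = (69.2×10³)(7.1⁴)/(8·67.0³·13) = 5.6219 N/mm
k_B = Gd⁴/(8D³N_a) = (74.5×10³)(6.5⁴)/(8·70.0³·21) = 2.3078 N/mm
Parallel: k_eq = 5.6219 + 2.3078 = 7.9297 N/mm
δ = F/k_eq = 273/7.9297 = 34.427 mm

34.4 mm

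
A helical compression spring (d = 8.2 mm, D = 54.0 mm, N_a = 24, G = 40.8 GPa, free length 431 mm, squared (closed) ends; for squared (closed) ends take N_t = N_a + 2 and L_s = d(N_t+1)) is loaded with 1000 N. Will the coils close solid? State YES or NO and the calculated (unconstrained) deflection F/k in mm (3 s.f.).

k = Gd⁴/(8D³N_a) = (40.8×10³)(8.2⁴)/(8·54.0³·24) = 6.1015 N/mm
N_t = 26; L_s = 8.2·27 = 221.4 mm; δ_solid = L₀ − L_s = 431 − 221.4 = 209.6 mm
δ = F/k = 1000/6.1015 = 163.9 mm
δ < δ_solid → spring does not go solid

NO, δ = 164 mm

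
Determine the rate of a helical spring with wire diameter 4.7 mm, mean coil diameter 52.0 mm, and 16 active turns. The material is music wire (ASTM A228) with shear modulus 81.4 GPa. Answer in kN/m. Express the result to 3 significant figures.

k = Gd⁴/(8D³N_a) = (81.4×10³ × 4.7⁴) / (8 × 52.0³ × 16)
  = 3.97206e+07 / 1.79978e+07 = 2.207 N/mm

2.21 kN/m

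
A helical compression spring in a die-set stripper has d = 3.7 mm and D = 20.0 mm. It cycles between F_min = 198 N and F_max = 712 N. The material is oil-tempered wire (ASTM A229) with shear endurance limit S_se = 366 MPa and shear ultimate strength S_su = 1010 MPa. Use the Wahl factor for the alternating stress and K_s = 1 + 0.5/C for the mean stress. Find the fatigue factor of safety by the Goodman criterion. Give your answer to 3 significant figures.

0.714

C = D/d = 20.0/3.7 = 5.4054; K_W = (4C−1)/(4C−4)+0.615/C = 1.2840; K_s = 1+0.5/C = 1.0925
F_a = (F_max−F_min)/2 = 257 N; F_m = (F_max+F_min)/2 = 455 N
τ_a = K_W·8F_aD/(πd³) = 1.2840 × 258.4 = 331.8 MPa
τ_m = K_s·8F_mD/(πd³) = 1.0925 × 457.48 = 499.8 MPa
Goodman: 1/n_f = τ_a/S_se + τ_m/S_su = 331.8/366 + 499.8/1010 = 0.90654 + 0.49485 = 1.4014
n_f = 1/1.4014 = 0.7136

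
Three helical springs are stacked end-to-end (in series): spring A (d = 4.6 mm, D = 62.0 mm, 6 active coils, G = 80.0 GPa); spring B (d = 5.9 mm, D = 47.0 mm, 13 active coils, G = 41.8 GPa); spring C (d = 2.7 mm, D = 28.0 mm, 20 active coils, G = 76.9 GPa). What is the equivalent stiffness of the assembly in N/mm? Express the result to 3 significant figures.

k_A = Gd⁴/(8D³N_a) = (80.0×10³)(4.6⁴)/(8·62.0³·6) = 3.1312 N/mm
k_B = Gd⁴/(8D³N_a) = (41.8×10³)(5.9⁴)/(8·47.0³·13) = 4.6909 N/mm
k_C = Gd⁴/(8D³N_a) = (76.9×10³)(2.7⁴)/(8·28.0³·20) = 1.1636 N/mm
Series: 1/k_eq = 1/3.1312 + 1/4.6909 + 1/1.1636 = 1.392; k_eq = 0.7184 N/mm

0.718 N/mm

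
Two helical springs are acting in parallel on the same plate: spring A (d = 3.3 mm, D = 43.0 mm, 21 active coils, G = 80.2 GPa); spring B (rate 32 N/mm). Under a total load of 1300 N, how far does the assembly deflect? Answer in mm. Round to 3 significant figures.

k_A = Gd⁴/(8D³N_a) = (80.2×10³)(3.3⁴)/(8·43.0³·21) = 0.71206 N/mm
Parallel: k_eq = 0.71206 + 32 = 32.712 N/mm
δ = F/k_eq = 1300/32.712 = 39.741 mm

39.7 mm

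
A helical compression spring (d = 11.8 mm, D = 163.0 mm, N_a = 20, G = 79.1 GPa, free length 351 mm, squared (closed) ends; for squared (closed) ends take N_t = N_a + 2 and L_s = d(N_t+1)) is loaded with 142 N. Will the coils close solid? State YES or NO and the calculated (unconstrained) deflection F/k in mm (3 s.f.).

NO, δ = 64.2 mm

k = Gd⁴/(8D³N_a) = (79.1×10³)(11.8⁴)/(8·163.0³·20) = 2.2132 N/mm
N_t = 22; L_s = 11.8·23 = 271.4 mm; δ_solid = L₀ − L_s = 351 − 271.4 = 79.6 mm
δ = F/k = 142/2.2132 = 64.16 mm
δ < δ_solid → spring does not go solid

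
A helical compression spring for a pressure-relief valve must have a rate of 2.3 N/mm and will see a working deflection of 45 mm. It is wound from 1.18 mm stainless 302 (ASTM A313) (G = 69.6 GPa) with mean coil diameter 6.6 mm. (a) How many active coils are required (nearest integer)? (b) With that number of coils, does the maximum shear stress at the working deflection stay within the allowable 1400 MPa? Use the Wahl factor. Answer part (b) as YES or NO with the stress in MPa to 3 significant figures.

(a) 26 coils; (b) YES, τ_max = 1320 MPa

N_a = Gd⁴/(8D³k) = (69.6×10³)(1.18⁴)/(8·6.6³·2.3) = 25.51 → N_a = 26
Actual rate k = Gd⁴/(8D³·26) = 2.2565 N/mm
Working load F = kδ = 2.2565·45 = 101.54 N
C = 6.6/1.18 = 5.5932; K_W = (4C−1)/(4C−4)+0.615/C = 1.2732
τ_max = K_W·8FD/(πd³) = 1.2732·1038.7 = 1322.5 MPa
τ_max ≤ 1400 MPa → acceptable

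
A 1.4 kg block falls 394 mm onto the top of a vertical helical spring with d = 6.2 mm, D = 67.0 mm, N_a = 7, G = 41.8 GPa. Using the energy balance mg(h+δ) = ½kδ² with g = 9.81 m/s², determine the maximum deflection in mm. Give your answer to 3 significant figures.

k = Gd⁴/(8D³N_a) = (41.8×10³)(6.2⁴)/(8·67.0³·7) = 3.6672 N/mm
W = mg = 1.4 × 9.81 = 13.734 N
½kδ² − Wδ − Wh = 0 → δ = (W + √(W² + 2kWh))/k
δ = (13.734 + √(188.62 + 39687.5))/3.6672 = (13.734 + 199.69)/3.6672 = 58.199 mm

58.2 mm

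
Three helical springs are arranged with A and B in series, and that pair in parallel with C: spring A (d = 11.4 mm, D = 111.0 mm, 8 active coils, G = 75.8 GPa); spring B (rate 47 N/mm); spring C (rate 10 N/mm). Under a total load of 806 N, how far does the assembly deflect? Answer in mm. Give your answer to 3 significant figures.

38.1 mm

k_A = Gd⁴/(8D³N_a) = (75.8×10³)(11.4⁴)/(8·111.0³·8) = 14.626 N/mm
Springs A,B series: k_AB = 1/(1/14.626+1/47) = 11.155 N/mm; parallel with C: k_eq = 11.155+10 = 21.155 N/mm
δ = F/k_eq = 806/21.155 = 38.1 mm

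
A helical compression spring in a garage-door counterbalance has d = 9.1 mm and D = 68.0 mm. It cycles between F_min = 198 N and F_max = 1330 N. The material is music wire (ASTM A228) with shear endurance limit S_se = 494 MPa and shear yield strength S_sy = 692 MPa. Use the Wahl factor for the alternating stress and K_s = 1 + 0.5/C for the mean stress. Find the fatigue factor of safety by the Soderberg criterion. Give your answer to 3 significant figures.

C = D/d = 68.0/9.1 = 7.4725; K_W = (4C−1)/(4C−4)+0.615/C = 1.1982; K_s = 1+0.5/C = 1.0669
F_a = (F_max−F_min)/2 = 566 N; F_m = (F_max+F_min)/2 = 764 N
τ_a = K_W·8F_aD/(πd³) = 1.1982 × 130.06 = 155.83 MPa
τ_m = K_s·8F_mD/(πd³) = 1.0669 × 175.56 = 187.3 MPa
Soderberg: 1/n_f = τ_a/S_se + τ_m/S_sy = 155.83/494 + 187.3/692 = 0.31545 + 0.27067 = 0.58612
n_f = 1/0.58612 = 1.706

1.71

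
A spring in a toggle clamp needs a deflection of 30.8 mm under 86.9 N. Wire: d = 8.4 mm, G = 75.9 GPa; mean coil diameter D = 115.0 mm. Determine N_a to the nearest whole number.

Required rate k = F/δ = 86.9/30.8 = 2.8214 N/mm
N_a = Gd⁴/(8D³k) = (75.9×10³ × 8.4⁴)/(8 × 115.0³ × 2.8214)
    = 3.77884e+08 / 3.43283e+07 = 11.01 → 11 coils

11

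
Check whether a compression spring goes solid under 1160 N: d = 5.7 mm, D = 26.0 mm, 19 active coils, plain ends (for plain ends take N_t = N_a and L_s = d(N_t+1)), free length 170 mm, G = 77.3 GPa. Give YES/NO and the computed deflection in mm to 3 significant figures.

k = Gd⁴/(8D³N_a) = (77.3×10³)(5.7⁴)/(8·26.0³·19) = 30.543 N/mm
N_t = 19; L_s = 5.7·20 = 114 mm; δ_solid = L₀ − L_s = 170 − 114 = 56 mm
δ = F/k = 1160/30.543 = 37.979 mm
δ < δ_solid → spring does not go solid

NO, δ = 38.0 mm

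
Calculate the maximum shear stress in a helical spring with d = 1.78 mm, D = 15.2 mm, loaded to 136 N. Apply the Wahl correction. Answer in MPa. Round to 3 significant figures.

1090 MPa

Spring index C = D/d = 15.2/1.78 = 8.5393
K_W = (4C−1)/(4C−4) + 0.615/C = 33.157/30.157 + 0.0720 = 1.1715
τ₀ = 8FD/(πd³) = 8·136·15.2/(π·1.78³) = 16537.6/17.718 = 933.39 MPa
τ_max = K·τ₀ = 1.1715 × 933.39 = 1093.5 MPa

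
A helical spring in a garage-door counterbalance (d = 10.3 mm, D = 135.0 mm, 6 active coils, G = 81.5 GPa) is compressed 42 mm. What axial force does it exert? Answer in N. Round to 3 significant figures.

326 N

k = Gd⁴/(8D³N_a) = (81.5×10³)(10.3⁴)/(8·135.0³·6) = 7.7672 N/mm
F = k·δ = 7.7672 × 42 = 326.22 N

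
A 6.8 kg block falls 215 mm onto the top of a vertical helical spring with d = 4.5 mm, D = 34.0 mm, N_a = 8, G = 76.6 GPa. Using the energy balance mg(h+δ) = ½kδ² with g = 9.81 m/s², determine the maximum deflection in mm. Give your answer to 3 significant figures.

k = Gd⁴/(8D³N_a) = (76.6×10³)(4.5⁴)/(8·34.0³·8) = 12.487 N/mm
W = mg = 6.8 × 9.81 = 66.708 N
½kδ² − Wδ − Wh = 0 → δ = (W + √(W² + 2kWh))/k
δ = (66.708 + √(4450 + 358186))/12.487 = (66.708 + 602.19)/12.487 = 53.567 mm

53.6 mm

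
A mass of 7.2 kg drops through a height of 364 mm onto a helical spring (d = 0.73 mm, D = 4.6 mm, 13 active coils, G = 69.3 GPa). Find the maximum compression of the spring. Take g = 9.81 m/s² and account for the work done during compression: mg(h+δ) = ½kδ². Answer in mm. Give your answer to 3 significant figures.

203 mm

k = Gd⁴/(8D³N_a) = (69.3×10³)(0.73⁴)/(8·4.6³·13) = 1.9441 N/mm
W = mg = 7.2 × 9.81 = 70.632 N
½kδ² − Wδ − Wh = 0 → δ = (W + √(W² + 2kWh))/k
δ = (70.632 + √(4988.9 + 99965.6))/1.9441 = (70.632 + 323.97)/1.9441 = 202.97 mm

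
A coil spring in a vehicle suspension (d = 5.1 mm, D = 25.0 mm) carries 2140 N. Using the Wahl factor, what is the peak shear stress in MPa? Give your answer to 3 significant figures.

1350 MPa

Spring index C = D/d = 25.0/5.1 = 4.9020
K_W = (4C−1)/(4C−4) + 0.615/C = 18.608/15.608 + 0.1255 = 1.3177
τ₀ = 8FD/(πd³) = 8·2140·25.0/(π·5.1³) = 428000/416.74 = 1027 MPa
τ_max = K·τ₀ = 1.3177 × 1027 = 1353.3 MPa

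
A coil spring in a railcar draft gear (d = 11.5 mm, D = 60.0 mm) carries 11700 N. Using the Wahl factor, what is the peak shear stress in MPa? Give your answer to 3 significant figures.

Spring index C = D/d = 60.0/11.5 = 5.2174
K_W = (4C−1)/(4C−4) + 0.615/C = 19.870/16.870 + 0.1179 = 1.2957
τ₀ = 8FD/(πd³) = 8·11700·60.0/(π·11.5³) = 5.616e+06/4778 = 1175.4 MPa
τ_max = K·τ₀ = 1.2957 × 1175.4 = 1523 MPa

1520 MPa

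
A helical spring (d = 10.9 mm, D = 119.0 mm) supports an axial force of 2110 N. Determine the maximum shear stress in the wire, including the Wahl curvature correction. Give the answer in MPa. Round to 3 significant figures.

Spring index C = D/d = 119.0/10.9 = 10.9174
K_W = (4C−1)/(4C−4) + 0.615/C = 42.670/39.670 + 0.0563 = 1.1320
τ₀ = 8FD/(πd³) = 8·2110·119.0/(π·10.9³) = 2.00872e+06/4068.5 = 493.73 MPa
τ_max = K·τ₀ = 1.1320 × 493.73 = 558.88 MPa

559 MPa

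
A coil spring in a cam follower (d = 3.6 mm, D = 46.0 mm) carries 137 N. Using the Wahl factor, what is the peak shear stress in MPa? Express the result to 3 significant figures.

382 MPa

Spring index C = D/d = 46.0/3.6 = 12.7778
K_W = (4C−1)/(4C−4) + 0.615/C = 50.111/47.111 + 0.0481 = 1.1118
τ₀ = 8FD/(πd³) = 8·137·46.0/(π·3.6³) = 50416/146.57 = 343.96 MPa
τ_max = K·τ₀ = 1.1118 × 343.96 = 382.42 MPa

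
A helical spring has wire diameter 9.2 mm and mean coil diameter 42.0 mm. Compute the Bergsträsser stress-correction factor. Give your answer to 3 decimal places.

C = D/d = 42.0/9.2 = 4.5652
K_B = (4C+2)/(4C−3) = 20.261/15.261 = 1.3276

1.328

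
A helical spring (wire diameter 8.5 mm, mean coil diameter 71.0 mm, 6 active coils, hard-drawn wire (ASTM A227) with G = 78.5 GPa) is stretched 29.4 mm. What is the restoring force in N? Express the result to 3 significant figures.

k = Gd⁴/(8D³N_a) = (78.5×10³)(8.5⁴)/(8·71.0³·6) = 23.852 N/mm
F = k·δ = 23.852 × 29.4 = 701.26 N

701 N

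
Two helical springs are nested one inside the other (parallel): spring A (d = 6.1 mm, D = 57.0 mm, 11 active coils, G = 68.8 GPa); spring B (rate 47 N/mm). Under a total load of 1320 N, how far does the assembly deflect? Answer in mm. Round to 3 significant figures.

k_A = Gd⁴/(8D³N_a) = (68.8×10³)(6.1⁴)/(8·57.0³·11) = 5.8452 N/mm
Parallel: k_eq = 5.8452 + 47 = 52.845 N/mm
δ = F/k_eq = 1320/52.845 = 24.979 mm

25.0 mm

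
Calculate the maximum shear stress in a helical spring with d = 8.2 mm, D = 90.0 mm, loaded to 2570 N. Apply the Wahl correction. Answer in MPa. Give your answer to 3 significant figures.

1210 MPa

Spring index C = D/d = 90.0/8.2 = 10.9756
K_W = (4C−1)/(4C−4) + 0.615/C = 42.902/39.902 + 0.0560 = 1.1312
τ₀ = 8FD/(πd³) = 8·2570·90.0/(π·8.2³) = 1.8504e+06/1732.2 = 1068.3 MPa
τ_max = K·τ₀ = 1.1312 × 1068.3 = 1208.4 MPa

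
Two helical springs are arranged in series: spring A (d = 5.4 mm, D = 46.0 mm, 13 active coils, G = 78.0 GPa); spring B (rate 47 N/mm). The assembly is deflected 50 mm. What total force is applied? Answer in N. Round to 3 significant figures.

288 N

k_A = Gd⁴/(8D³N_a) = (78.0×10³)(5.4⁴)/(8·46.0³·13) = 6.5518 N/mm
Series: 1/k_eq = 1/6.5518 + 1/47 = 0.17391; k_eq = 5.7502 N/mm
F = k_eq·δ = 5.7502·50 = 287.51 N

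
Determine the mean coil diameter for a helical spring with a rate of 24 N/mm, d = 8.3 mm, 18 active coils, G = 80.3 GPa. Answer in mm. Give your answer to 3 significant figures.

48.0 mm

D = (Gd⁴/(8N_a·k))^(1/3) = (80.3×10³·8.3⁴/(8·18·24))^(1/3)
  = (110269)^(1/3) = 47.9533 mm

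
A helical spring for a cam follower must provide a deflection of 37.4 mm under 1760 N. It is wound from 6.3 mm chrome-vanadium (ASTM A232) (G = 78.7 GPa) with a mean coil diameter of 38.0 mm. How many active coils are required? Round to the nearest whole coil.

6

Required rate k = F/δ = 1760/37.4 = 47.059 N/mm
N_a = Gd⁴/(8D³k) = (78.7×10³ × 6.3⁴)/(8 × 38.0³ × 47.059)
    = 1.23976e+08 / 2.06577e+07 = 6.001 → 6 coils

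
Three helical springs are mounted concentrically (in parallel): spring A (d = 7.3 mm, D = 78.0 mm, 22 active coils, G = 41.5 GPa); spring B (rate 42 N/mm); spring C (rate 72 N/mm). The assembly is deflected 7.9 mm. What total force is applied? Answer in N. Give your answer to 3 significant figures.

912 N

k_A = Gd⁴/(8D³N_a) = (41.5×10³)(7.3⁴)/(8·78.0³·22) = 1.4111 N/mm
Parallel: k_eq = 1.4111 + 42 + 72 = 115.41 N/mm
F = k_eq·δ = 115.41·7.9 = 911.75 N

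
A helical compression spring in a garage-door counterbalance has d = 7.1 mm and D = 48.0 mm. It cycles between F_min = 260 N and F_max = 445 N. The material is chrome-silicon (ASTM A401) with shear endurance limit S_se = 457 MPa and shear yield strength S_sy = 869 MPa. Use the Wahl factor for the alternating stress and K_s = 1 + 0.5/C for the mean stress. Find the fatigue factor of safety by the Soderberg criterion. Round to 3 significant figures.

C = D/d = 48.0/7.1 = 6.7606; K_W = (4C−1)/(4C−4)+0.615/C = 1.2212; K_s = 1+0.5/C = 1.0740
F_a = (F_max−F_min)/2 = 92.5 N; F_m = (F_max+F_min)/2 = 352.5 N
τ_a = K_W·8F_aD/(πd³) = 1.2212 × 31.59 = 38.576 MPa
τ_m = K_s·8F_mD/(πd³) = 1.0740 × 120.38 = 129.29 MPa
Soderberg: 1/n_f = τ_a/S_se + τ_m/S_sy = 38.576/457 + 129.29/869 = 0.08441 + 0.14878 = 0.23319
n_f = 1/0.23319 = 4.288

4.29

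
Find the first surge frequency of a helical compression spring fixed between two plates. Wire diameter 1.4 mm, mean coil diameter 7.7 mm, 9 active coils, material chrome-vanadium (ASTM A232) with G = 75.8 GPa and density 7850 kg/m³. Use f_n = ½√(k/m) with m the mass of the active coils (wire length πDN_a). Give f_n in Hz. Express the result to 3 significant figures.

918 Hz

k = Gd⁴/(8D³N_a) = (75.8×10³)(1.4⁴)/(8·7.7³·9) = 8.8588 N/mm = 8858.8 N/m
Wire length L = πDN_a = π·7.7·9 = 217.71 mm
m = ρ·(πd²/4)·L = 7850 × 1.5394×10⁻⁶ m² × 0.21771 m = 0.0026309 kg
f_n = ½√(k/m) = 0.5·√(8858.8/0.0026309) = 0.5·√(3.3673e+06) = 917.51 Hz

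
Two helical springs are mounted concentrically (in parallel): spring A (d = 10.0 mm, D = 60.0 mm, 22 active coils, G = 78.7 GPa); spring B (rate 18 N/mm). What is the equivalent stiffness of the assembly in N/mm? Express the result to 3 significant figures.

38.7 N/mm

k_A = Gd⁴/(8D³N_a) = (78.7×10³)(10.0⁴)/(8·60.0³·22) = 20.702 N/mm
Parallel: k_eq = 20.702 + 18 = 38.702 N/mm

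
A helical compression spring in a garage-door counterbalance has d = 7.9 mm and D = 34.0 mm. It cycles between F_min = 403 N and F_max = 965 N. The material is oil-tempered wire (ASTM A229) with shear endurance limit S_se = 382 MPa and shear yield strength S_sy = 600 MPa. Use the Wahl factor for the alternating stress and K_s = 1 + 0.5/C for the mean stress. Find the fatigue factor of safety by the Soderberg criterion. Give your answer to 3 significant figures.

2.50

C = D/d = 34.0/7.9 = 4.3038; K_W = (4C−1)/(4C−4)+0.615/C = 1.3699; K_s = 1+0.5/C = 1.1162
F_a = (F_max−F_min)/2 = 281 N; F_m = (F_max+F_min)/2 = 684 N
τ_a = K_W·8F_aD/(πd³) = 1.3699 × 49.345 = 67.598 MPa
τ_m = K_s·8F_mD/(πd³) = 1.1162 × 120.11 = 134.07 MPa
Soderberg: 1/n_f = τ_a/S_se + τ_m/S_sy = 67.598/382 + 134.07/600 = 0.17696 + 0.22345 = 0.40041
n_f = 1/0.40041 = 2.497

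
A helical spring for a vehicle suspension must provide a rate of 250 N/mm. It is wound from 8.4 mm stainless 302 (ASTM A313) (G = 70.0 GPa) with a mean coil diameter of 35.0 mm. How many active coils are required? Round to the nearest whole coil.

4

N_a = Gd⁴/(8D³k) = (70.0×10³ × 8.4⁴)/(8 × 35.0³ × 250)
    = 3.4851e+08 / 8.575e+07 = 4.064 → 4 coils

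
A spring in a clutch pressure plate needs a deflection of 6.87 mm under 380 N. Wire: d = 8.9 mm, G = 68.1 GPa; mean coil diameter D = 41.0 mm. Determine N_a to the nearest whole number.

Required rate k = F/δ = 380/6.87 = 55.313 N/mm
N_a = Gd⁴/(8D³k) = (68.1×10³ × 8.9⁴)/(8 × 41.0³ × 55.313)
    = 4.27275e+08 / 3.04978e+07 = 14.01 → 14 coils

14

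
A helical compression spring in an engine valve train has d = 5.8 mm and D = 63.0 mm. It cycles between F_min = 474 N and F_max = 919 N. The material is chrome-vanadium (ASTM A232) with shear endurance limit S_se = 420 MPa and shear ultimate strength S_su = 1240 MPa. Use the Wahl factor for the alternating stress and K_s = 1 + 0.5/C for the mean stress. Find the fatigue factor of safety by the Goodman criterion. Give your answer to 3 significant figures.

1.02

C = D/d = 63.0/5.8 = 10.8621; K_W = (4C−1)/(4C−4)+0.615/C = 1.1327; K_s = 1+0.5/C = 1.0460
F_a = (F_max−F_min)/2 = 222.5 N; F_m = (F_max+F_min)/2 = 696.5 N
τ_a = K_W·8F_aD/(πd³) = 1.1327 × 182.95 = 207.22 MPa
τ_m = K_s·8F_mD/(πd³) = 1.0460 × 572.69 = 599.05 MPa
Goodman: 1/n_f = τ_a/S_se + τ_m/S_su = 207.22/420 + 599.05/1240 = 0.49338 + 0.48310 = 0.97648
n_f = 1/0.97648 = 1.024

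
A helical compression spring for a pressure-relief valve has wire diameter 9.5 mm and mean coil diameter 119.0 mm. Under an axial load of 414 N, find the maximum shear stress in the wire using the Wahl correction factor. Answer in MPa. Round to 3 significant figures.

163 MPa

Spring index C = D/d = 119.0/9.5 = 12.5263
K_W = (4C−1)/(4C−4) + 0.615/C = 49.105/46.105 + 0.0491 = 1.1142
τ₀ = 8FD/(πd³) = 8·414·119.0/(π·9.5³) = 394128/2693.5 = 146.32 MPa
τ_max = K·τ₀ = 1.1142 × 146.32 = 163.03 MPa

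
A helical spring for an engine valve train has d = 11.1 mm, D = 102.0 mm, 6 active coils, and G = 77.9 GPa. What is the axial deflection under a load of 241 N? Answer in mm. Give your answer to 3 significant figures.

10.4 mm

k = Gd⁴/(8D³N_a) = (77.9×10³)(11.1⁴)/(8·102.0³·6) = 23.216 N/mm
δ = F/k = 241 / 23.216 = 10.381 mm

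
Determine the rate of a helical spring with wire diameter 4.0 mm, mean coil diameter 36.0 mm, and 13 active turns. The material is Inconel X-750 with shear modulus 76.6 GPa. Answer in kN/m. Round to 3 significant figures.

k = Gd⁴/(8D³N_a) = (76.6×10³ × 4.0⁴) / (8 × 36.0³ × 13)
  = 1.96096e+07 / 4.85222e+06 = 4.0414 N/mm

4.04 kN/m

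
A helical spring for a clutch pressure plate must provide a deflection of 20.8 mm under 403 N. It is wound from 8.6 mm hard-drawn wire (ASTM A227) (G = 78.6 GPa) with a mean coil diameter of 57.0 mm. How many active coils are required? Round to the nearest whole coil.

15

Required rate k = F/δ = 403/20.8 = 19.375 N/mm
N_a = Gd⁴/(8D³k) = (78.6×10³ × 8.6⁴)/(8 × 57.0³ × 19.375)
    = 4.29948e+08 / 2.87049e+07 = 14.98 → 15 coils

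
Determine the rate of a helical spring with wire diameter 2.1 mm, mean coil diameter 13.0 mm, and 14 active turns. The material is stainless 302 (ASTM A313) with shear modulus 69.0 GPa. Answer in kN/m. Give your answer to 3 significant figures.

k = Gd⁴/(8D³N_a) = (69.0×10³ × 2.1⁴) / (8 × 13.0³ × 14)
  = 1.34192e+06 / 246064 = 5.4535 N/mm

5.45 kN/m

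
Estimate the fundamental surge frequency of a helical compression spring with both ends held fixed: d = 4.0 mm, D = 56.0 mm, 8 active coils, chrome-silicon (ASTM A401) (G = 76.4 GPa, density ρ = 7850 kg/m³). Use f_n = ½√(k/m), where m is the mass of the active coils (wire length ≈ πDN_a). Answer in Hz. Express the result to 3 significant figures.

k = Gd⁴/(8D³N_a) = (76.4×10³)(4.0⁴)/(8·56.0³·8) = 1.7402 N/mm = 1740.2 N/m
Wire length L = πDN_a = π·56.0·8 = 1407.4 mm
m = ρ·(πd²/4)·L = 7850 × 12.566×10⁻⁶ m² × 1.4074 m = 0.13884 kg
f_n = ½√(k/m) = 0.5·√(1740.2/0.13884) = 0.5·√(12534) = 55.977 Hz

56.0 Hz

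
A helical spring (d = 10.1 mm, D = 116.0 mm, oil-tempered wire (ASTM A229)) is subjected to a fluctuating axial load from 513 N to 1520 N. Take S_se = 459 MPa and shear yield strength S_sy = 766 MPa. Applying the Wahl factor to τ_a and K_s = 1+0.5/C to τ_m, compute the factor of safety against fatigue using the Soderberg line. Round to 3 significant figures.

1.33

C = D/d = 116.0/10.1 = 11.4851; K_W = (4C−1)/(4C−4)+0.615/C = 1.1251; K_s = 1+0.5/C = 1.0435
F_a = (F_max−F_min)/2 = 503.5 N; F_m = (F_max+F_min)/2 = 1016.5 N
τ_a = K_W·8F_aD/(πd³) = 1.1251 × 144.36 = 162.41 MPa
τ_m = K_s·8F_mD/(πd³) = 1.0435 × 291.43 = 304.12 MPa
Soderberg: 1/n_f = τ_a/S_se + τ_m/S_sy = 162.41/459 + 304.12/766 = 0.35384 + 0.39703 = 0.75086
n_f = 1/0.75086 = 1.332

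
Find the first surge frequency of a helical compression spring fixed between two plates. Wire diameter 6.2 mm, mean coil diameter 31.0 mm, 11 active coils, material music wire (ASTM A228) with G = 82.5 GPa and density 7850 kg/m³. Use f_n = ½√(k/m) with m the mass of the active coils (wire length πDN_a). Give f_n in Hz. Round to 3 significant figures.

214 Hz

k = Gd⁴/(8D³N_a) = (82.5×10³)(6.2⁴)/(8·31.0³·11) = 46.5 N/mm = 46500 N/m
Wire length L = πDN_a = π·31.0·11 = 1071.3 mm
m = ρ·(πd²/4)·L = 7850 × 30.191×10⁻⁶ m² × 1.0713 m = 0.25389 kg
f_n = ½√(k/m) = 0.5·√(46500/0.25389) = 0.5·√(1.8315e+05) = 213.98 Hz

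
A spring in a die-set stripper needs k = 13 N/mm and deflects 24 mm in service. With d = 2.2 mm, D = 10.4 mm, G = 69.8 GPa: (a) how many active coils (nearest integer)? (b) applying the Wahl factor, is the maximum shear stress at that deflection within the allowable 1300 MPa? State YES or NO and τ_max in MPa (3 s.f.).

(a) 14 coils; (b) YES, τ_max = 1030 MPa

N_a = Gd⁴/(8D³k) = (69.8×10³)(2.2⁴)/(8·10.4³·13) = 13.98 → N_a = 14
Actual rate k = Gd⁴/(8D³·14) = 12.979 N/mm
Working load F = kδ = 12.979·24 = 311.49 N
C = 10.4/2.2 = 4.7273; K_W = (4C−1)/(4C−4)+0.615/C = 1.3313
τ_max = K_W·8FD/(πd³) = 1.3313·774.72 = 1031.4 MPa
τ_max ≤ 1300 MPa → acceptable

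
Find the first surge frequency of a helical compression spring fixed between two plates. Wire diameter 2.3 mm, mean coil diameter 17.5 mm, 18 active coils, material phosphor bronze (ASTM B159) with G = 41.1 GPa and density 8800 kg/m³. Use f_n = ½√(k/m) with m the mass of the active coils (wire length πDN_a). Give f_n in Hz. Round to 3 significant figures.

101 Hz

k = Gd⁴/(8D³N_a) = (41.1×10³)(2.3⁴)/(8·17.5³·18) = 1.4903 N/mm = 1490.3 N/m
Wire length L = πDN_a = π·17.5·18 = 989.6 mm
m = ρ·(πd²/4)·L = 8800 × 4.1548×10⁻⁶ m² × 0.9896 m = 0.036182 kg
f_n = ½√(k/m) = 0.5·√(1490.3/0.036182) = 0.5·√(41190) = 101.48 Hz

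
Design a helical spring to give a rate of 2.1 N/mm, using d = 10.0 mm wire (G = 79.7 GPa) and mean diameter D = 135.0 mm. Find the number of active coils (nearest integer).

19

N_a = Gd⁴/(8D³k) = (79.7×10³ × 10.0⁴)/(8 × 135.0³ × 2.1)
    = 7.97e+08 / 4.13343e+07 = 19.28 → 19 coils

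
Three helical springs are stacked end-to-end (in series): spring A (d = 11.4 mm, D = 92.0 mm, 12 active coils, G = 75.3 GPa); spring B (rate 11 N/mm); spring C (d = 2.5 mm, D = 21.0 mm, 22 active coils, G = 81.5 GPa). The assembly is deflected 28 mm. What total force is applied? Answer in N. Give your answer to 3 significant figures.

42.3 N

k_A = Gd⁴/(8D³N_a) = (75.3×10³)(11.4⁴)/(8·92.0³·12) = 17.013 N/mm
k_C = Gd⁴/(8D³N_a) = (81.5×10³)(2.5⁴)/(8·21.0³·22) = 1.9532 N/mm
Series: 1/k_eq = 1/17.013 + 1/11 + 1/1.9532 = 0.66167; k_eq = 1.5113 N/mm
F = k_eq·δ = 1.5113·28 = 42.317 N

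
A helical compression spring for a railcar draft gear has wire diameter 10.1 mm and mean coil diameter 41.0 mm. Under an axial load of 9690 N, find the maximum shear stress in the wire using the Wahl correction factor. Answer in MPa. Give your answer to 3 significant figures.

1370 MPa

Spring index C = D/d = 41.0/10.1 = 4.0594
K_W = (4C−1)/(4C−4) + 0.615/C = 15.238/12.238 + 0.1515 = 1.3966
τ₀ = 8FD/(πd³) = 8·9690·41.0/(π·10.1³) = 3.17832e+06/3236.8 = 981.94 MPa
τ_max = K·τ₀ = 1.3966 × 981.94 = 1371.4 MPa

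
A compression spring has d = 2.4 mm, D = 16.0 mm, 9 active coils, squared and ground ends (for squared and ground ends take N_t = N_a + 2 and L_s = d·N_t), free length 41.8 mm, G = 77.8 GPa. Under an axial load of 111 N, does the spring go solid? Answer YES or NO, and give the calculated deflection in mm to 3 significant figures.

NO, δ = 12.7 mm

k = Gd⁴/(8D³N_a) = (77.8×10³)(2.4⁴)/(8·16.0³·9) = 8.7525 N/mm
N_t = 11; L_s = 2.4·11 = 26.4 mm; δ_solid = L₀ − L_s = 41.8 − 26.4 = 15.4 mm
δ = F/k = 111/8.7525 = 12.682 mm
δ < δ_solid → spring does not go solid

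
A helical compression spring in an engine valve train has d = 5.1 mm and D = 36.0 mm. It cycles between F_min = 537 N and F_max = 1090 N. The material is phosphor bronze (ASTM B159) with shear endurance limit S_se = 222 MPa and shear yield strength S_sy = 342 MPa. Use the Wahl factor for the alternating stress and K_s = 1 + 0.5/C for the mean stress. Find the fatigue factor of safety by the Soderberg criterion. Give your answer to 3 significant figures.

0.357

C = D/d = 36.0/5.1 = 7.0588; K_W = (4C−1)/(4C−4)+0.615/C = 1.2109; K_s = 1+0.5/C = 1.0708
F_a = (F_max−F_min)/2 = 276.5 N; F_m = (F_max+F_min)/2 = 813.5 N
τ_a = K_W·8F_aD/(πd³) = 1.2109 × 191.09 = 231.39 MPa
τ_m = K_s·8F_mD/(πd³) = 1.0708 × 562.2 = 602.02 MPa
Soderberg: 1/n_f = τ_a/S_se + τ_m/S_sy = 231.39/222 + 602.02/342 = 1.04229 + 1.76029 = 2.8026
n_f = 1/2.8026 = 0.3568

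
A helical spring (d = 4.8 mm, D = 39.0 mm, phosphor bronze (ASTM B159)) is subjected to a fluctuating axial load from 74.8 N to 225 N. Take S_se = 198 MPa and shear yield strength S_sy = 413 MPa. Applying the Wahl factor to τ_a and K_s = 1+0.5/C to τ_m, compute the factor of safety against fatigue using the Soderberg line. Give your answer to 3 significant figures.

1.34

C = D/d = 39.0/4.8 = 8.1250; K_W = (4C−1)/(4C−4)+0.615/C = 1.1810; K_s = 1+0.5/C = 1.0615
F_a = (F_max−F_min)/2 = 75.1 N; F_m = (F_max+F_min)/2 = 149.9 N
τ_a = K_W·8F_aD/(πd³) = 1.1810 × 67.441 = 79.644 MPa
τ_m = K_s·8F_mD/(πd³) = 1.0615 × 134.61 = 142.9 MPa
Soderberg: 1/n_f = τ_a/S_se + τ_m/S_sy = 79.644/198 + 142.9/413 = 0.40224 + 0.34599 = 0.74824
n_f = 1/0.74824 = 1.336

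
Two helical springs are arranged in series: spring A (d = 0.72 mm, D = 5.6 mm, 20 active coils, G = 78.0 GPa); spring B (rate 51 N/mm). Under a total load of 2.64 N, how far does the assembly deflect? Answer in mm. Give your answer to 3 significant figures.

k_A = Gd⁴/(8D³N_a) = (78.0×10³)(0.72⁴)/(8·5.6³·20) = 0.746 N/mm
Series: 1/k_eq = 1/0.746 + 1/51 = 1.3601; k_eq = 0.73525 N/mm
δ = F/k_eq = 2.64/0.73525 = 3.5906 mm

3.59 mm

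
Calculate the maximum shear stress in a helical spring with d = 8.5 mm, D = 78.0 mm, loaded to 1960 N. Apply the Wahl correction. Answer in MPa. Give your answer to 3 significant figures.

735 MPa

Spring index C = D/d = 78.0/8.5 = 9.1765
K_W = (4C−1)/(4C−4) + 0.615/C = 35.706/32.706 + 0.0670 = 1.1587
τ₀ = 8FD/(πd³) = 8·1960·78.0/(π·8.5³) = 1.22304e+06/1929.3 = 633.92 MPa
τ_max = K·τ₀ = 1.1587 × 633.92 = 734.55 MPa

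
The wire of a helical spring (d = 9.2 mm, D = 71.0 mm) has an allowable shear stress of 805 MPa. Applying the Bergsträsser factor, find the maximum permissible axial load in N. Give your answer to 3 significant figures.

C = D/d = 71.0/9.2 = 7.7174
K_B = (4C+2)/(4C−3) = 32.870/27.870 = 1.1794
τ_max = K·8FD/(πd³) → F_max = τ_allow·πd³/(8DK)
F_max = 805·π·9.2³/(8·71.0·1.1794) = 1.9693e+06/669.9 = 2939.7 N

2940 N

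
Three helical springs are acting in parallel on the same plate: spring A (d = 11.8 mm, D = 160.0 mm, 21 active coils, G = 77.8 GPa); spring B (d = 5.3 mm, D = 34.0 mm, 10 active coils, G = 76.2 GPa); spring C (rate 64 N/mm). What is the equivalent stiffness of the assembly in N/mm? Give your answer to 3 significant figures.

k_A = Gd⁴/(8D³N_a) = (77.8×10³)(11.8⁴)/(8·160.0³·21) = 2.192 N/mm
k_B = Gd⁴/(8D³N_a) = (76.2×10³)(5.3⁴)/(8·34.0³·10) = 19.122 N/mm
Parallel: k_eq = 2.192 + 19.122 + 64 = 85.314 N/mm

85.3 N/mm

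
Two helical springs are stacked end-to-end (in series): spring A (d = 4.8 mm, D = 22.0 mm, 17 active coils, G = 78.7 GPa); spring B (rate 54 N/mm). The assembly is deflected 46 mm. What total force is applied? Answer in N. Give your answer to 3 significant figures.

k_A = Gd⁴/(8D³N_a) = (78.7×10³)(4.8⁴)/(8·22.0³·17) = 28.849 N/mm
Series: 1/k_eq = 1/28.849 + 1/54 = 0.053182; k_eq = 18.803 N/mm
F = k_eq·δ = 18.803·46 = 864.96 N

865 N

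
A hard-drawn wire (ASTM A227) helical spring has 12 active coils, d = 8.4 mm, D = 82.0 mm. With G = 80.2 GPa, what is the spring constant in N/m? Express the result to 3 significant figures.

7540 N/m

k = Gd⁴/(8D³N_a) = (80.2×10³ × 8.4⁴) / (8 × 82.0³ × 12)
  = 3.99293e+08 / 5.29313e+07 = 7.5436 N/mm = 7543.6 N/m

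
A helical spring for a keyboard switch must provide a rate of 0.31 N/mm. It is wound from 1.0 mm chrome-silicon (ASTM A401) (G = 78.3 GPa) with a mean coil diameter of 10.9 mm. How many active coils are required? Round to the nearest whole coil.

N_a = Gd⁴/(8D³k) = (78.3×10³ × 1.0⁴)/(8 × 10.9³ × 0.31)
    = 78300 / 3211.67 = 24.38 → 24 coils

24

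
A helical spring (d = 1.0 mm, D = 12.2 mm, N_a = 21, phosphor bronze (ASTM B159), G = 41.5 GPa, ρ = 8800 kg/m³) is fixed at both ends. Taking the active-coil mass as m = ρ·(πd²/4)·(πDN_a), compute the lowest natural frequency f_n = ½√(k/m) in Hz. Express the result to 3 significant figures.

78.2 Hz

k = Gd⁴/(8D³N_a) = (41.5×10³)(1.0⁴)/(8·12.2³·21) = 0.13604 N/mm = 136.04 N/m
Wire length L = πDN_a = π·12.2·21 = 804.88 mm
m = ρ·(πd²/4)·L = 8800 × 0.7854×10⁻⁶ m² × 0.80488 m = 0.0055629 kg
f_n = ½√(k/m) = 0.5·√(136.04/0.0055629) = 0.5·√(24454) = 78.19 Hz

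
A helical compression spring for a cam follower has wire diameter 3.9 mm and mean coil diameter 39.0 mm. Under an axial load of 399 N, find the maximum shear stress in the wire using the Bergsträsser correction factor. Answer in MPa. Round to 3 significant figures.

758 MPa

Spring index C = D/d = 39.0/3.9 = 10.0000
K_B = (4C+2)/(4C−3) = 42.000/37.000 = 1.1351
τ₀ = 8FD/(πd³) = 8·399·39.0/(π·3.9³) = 124488/186.36 = 668.01 MPa
τ_max = K·τ₀ = 1.1351 × 668.01 = 758.28 MPa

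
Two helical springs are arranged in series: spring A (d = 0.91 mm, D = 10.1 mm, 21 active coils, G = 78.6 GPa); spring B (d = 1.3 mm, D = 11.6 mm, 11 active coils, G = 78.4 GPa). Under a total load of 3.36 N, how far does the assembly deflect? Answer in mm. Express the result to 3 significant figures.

12.9 mm

k_A = Gd⁴/(8D³N_a) = (78.6×10³)(0.91⁴)/(8·10.1³·21) = 0.3114 N/mm
k_B = Gd⁴/(8D³N_a) = (78.4×10³)(1.3⁴)/(8·11.6³·11) = 1.6302 N/mm
Series: 1/k_eq = 1/0.3114 + 1/1.6302 = 3.8248; k_eq = 0.26145 N/mm
δ = F/k_eq = 3.36/0.26145 = 12.851 mm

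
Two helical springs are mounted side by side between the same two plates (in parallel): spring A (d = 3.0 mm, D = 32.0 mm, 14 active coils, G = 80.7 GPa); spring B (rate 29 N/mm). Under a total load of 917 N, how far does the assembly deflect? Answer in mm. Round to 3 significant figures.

29.8 mm

k_A = Gd⁴/(8D³N_a) = (80.7×10³)(3.0⁴)/(8·32.0³·14) = 1.7811 N/mm
Parallel: k_eq = 1.7811 + 29 = 30.781 N/mm
δ = F/k_eq = 917/30.781 = 29.791 mm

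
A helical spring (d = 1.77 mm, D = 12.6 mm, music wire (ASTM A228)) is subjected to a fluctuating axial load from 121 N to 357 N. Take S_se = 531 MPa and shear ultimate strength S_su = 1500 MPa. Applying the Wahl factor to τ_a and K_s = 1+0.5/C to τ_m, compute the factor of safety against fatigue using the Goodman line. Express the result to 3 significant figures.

0.394

C = D/d = 12.6/1.77 = 7.1186; K_W = (4C−1)/(4C−4)+0.615/C = 1.2090; K_s = 1+0.5/C = 1.0702
F_a = (F_max−F_min)/2 = 118 N; F_m = (F_max+F_min)/2 = 239 N
τ_a = K_W·8F_aD/(πd³) = 1.2090 × 682.77 = 825.44 MPa
τ_m = K_s·8F_mD/(πd³) = 1.0702 × 1382.9 = 1480 MPa
Goodman: 1/n_f = τ_a/S_se + τ_m/S_su = 825.44/531 + 1480/1500 = 1.55451 + 0.98668 = 2.5412
n_f = 1/2.5412 = 0.3935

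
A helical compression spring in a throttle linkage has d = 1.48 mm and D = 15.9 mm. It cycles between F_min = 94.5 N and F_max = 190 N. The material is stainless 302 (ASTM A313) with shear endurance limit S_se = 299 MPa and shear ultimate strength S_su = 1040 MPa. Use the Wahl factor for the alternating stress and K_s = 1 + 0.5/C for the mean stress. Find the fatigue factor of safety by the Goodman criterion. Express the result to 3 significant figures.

0.247

C = D/d = 15.9/1.48 = 10.7432; K_W = (4C−1)/(4C−4)+0.615/C = 1.1342; K_s = 1+0.5/C = 1.0465
F_a = (F_max−F_min)/2 = 47.75 N; F_m = (F_max+F_min)/2 = 142.25 N
τ_a = K_W·8F_aD/(πd³) = 1.1342 × 596.38 = 676.43 MPa
τ_m = K_s·8F_mD/(πd³) = 1.0465 × 1776.7 = 1859.3 MPa
Goodman: 1/n_f = τ_a/S_se + τ_m/S_su = 676.43/299 + 1859.3/1040 = 2.26231 + 1.78783 = 4.0501
n_f = 1/4.0501 = 0.2469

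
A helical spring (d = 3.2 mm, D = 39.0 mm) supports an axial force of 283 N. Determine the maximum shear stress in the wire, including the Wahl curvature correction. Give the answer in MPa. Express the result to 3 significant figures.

Spring index C = D/d = 39.0/3.2 = 12.1875
K_W = (4C−1)/(4C−4) + 0.615/C = 47.750/44.750 + 0.0505 = 1.1175
τ₀ = 8FD/(πd³) = 8·283·39.0/(π·3.2³) = 88296/102.94 = 857.71 MPa
τ_max = K·τ₀ = 1.1175 × 857.71 = 958.49 MPa

958 MPa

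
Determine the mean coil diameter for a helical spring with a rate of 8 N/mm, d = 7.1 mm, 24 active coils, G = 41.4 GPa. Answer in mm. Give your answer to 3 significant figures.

40.9 mm

D = (Gd⁴/(8N_a·k))^(1/3) = (41.4×10³·7.1⁴/(8·24·8))^(1/3)
  = (68492.4)^(1/3) = 40.9148 mm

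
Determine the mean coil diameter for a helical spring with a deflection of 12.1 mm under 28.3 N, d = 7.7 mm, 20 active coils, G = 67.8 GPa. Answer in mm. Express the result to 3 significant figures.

86.0 mm

Required rate k = F/δ = 28.3/12.1 = 2.3388 N/mm
D = (Gd⁴/(8N_a·k))^(1/3) = (67.8×10³·7.7⁴/(8·20·2.3388))^(1/3)
  = (636900)^(1/3) = 86.0380 mm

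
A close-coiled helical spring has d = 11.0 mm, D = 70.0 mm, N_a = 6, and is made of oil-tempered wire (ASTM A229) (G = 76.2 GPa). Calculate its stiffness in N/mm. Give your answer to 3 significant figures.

67.8 N/mm

k = Gd⁴/(8D³N_a) = (76.2×10³ × 11.0⁴) / (8 × 70.0³ × 6)
  = 1.11564e+09 / 1.6464e+07 = 67.763 N/mm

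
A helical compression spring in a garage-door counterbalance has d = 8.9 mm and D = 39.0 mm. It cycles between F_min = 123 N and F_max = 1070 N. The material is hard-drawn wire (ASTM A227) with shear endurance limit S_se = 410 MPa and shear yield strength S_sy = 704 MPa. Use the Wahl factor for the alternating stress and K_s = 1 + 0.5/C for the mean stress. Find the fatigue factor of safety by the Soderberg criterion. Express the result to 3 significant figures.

C = D/d = 39.0/8.9 = 4.3820; K_W = (4C−1)/(4C−4)+0.615/C = 1.3621; K_s = 1+0.5/C = 1.1141
F_a = (F_max−F_min)/2 = 473.5 N; F_m = (F_max+F_min)/2 = 596.5 N
τ_a = K_W·8F_aD/(πd³) = 1.3621 × 66.704 = 90.859 MPa
τ_m = K_s·8F_mD/(πd³) = 1.1141 × 84.032 = 93.62 MPa
Soderberg: 1/n_f = τ_a/S_se + τ_m/S_sy = 90.859/410 + 93.62/704 = 0.22161 + 0.13298 = 0.35459
n_f = 1/0.35459 = 2.82

2.82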